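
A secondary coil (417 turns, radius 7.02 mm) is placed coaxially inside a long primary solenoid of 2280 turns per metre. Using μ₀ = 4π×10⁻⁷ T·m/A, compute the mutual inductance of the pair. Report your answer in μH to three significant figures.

M ≈ 185 μH

The outer solenoid produces a uniform field B₁ = μ₀n₁I₁ across the inner coil,
so the flux linkage is N₂Φ = N₂B₁A₂ = μ₀n₁N₂A₂·I₁, giving M = μ₀n₁N₂A₂.
A₂ = πr² = π(7.020×10^-3 m)² = 1.548×10^-4 m².
M = (4π×10⁻⁷)(2280)(417)(1.548×10^-4) = 1.850×10^-4 H.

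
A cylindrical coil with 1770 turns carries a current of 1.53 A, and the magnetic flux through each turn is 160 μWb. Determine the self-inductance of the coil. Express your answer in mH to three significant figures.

Self-inductance is defined by L = NΦ_B/I (flux linkage over current).
L = (1770)(1.600×10^-4 Wb)/(1.53 A) = 0.1851 H.

L ≈ 185 mH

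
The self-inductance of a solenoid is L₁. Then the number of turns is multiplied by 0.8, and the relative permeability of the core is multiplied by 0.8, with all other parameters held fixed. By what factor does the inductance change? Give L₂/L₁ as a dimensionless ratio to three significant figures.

L₂/L₁ = 0.512

For a solenoid, L ∝ μᵣN²A/ℓ.
L₂/L₁ = (0.8)^2 × (0.8) = 0.512.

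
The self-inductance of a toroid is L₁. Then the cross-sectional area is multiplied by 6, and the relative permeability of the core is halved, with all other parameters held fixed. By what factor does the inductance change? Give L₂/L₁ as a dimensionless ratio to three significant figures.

L₂/L₁ = 3.00

For a toroid, L ∝ μᵣN²A/R.
L₂/L₁ = (6) × (0.5) = 3.00.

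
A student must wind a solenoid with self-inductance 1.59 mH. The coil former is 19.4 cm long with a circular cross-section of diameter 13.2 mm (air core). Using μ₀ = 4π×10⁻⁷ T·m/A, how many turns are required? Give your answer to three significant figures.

A = π(d/2)² = π(6.600×10^-3 m)² = 1.368×10^-4 m².
From L = μ₀N²A/ℓ, N = √(Lℓ / (μ₀A)).
N = √[(1.590×10^-3)(0.194) / ((4π×10⁻⁷)×1.368×10^-4)] = √(1.794×10^6) ≈ 1339.3.

N ≈ 1340 turns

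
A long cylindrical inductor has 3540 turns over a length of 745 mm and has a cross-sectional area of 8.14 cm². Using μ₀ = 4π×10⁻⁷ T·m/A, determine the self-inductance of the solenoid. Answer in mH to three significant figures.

A = 8.14 cm² = 8.140×10^-4 m².
For a long solenoid, L = μ₀N²A/ℓ.
L = (4π×10⁻⁷)(3540)²(8.140×10^-4)/(0.745 m) = 1.721×10^-2 H.

L ≈ 17.2 mH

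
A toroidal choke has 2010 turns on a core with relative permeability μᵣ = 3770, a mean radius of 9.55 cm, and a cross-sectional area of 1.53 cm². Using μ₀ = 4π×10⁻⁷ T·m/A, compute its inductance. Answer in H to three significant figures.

L ≈ 4.88 H

For a thin toroid, L = μ₀μᵣN²A/(2πR).
L = (4π×10⁻⁷)(3770)(2010)²(1.530×10^-4) / (2π×9.550×10^-2 m) = 4.88 H.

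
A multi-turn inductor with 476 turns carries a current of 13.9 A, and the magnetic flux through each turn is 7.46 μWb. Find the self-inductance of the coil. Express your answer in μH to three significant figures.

Self-inductance is defined by L = NΦ_B/I (flux linkage over current).
L = (476)(7.460×10^-6 Wb)/(13.9 A) = 2.5546×10^-4 H.

L ≈ 255 μH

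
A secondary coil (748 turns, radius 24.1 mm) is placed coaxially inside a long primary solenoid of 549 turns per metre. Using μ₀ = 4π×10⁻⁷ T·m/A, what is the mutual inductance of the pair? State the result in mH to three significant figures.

The outer solenoid produces a uniform field B₁ = μ₀n₁I₁ across the inner coil,
so the flux linkage is N₂Φ = N₂B₁A₂ = μ₀n₁N₂A₂·I₁, giving M = μ₀n₁N₂A₂.
A₂ = πr² = π(2.410×10^-2 m)² = 1.8247×10^-3 m².
M = (4π×10⁻⁷)(549)(748)(1.8247×10^-3) = 9.416×10^-4 H.

M ≈ 0.942 mH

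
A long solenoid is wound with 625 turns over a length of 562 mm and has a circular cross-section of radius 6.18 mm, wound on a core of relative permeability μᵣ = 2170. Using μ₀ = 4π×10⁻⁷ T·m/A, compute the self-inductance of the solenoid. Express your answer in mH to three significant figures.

A = πr² = π(6.180×10^-3 m)² = 1.200×10^-4 m².
For a long solenoid, L = μ₀μᵣN²A/ℓ.
L = (4π×10⁻⁷)(2170)(625)²(1.200×10^-4)/(0.562 m) = 0.2274 H.

L ≈ 227 mH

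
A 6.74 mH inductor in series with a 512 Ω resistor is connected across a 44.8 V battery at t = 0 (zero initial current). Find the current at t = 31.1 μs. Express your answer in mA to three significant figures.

I ≈ 79.3 mA

τ = L/R = 6.740×10^-3/512 = 1.316×10^-5 s; final current I_∞ = ε/R = 44.8/512 = 8.750×10^-2 A.
I(t) = I_∞(1 − e^(−t/τ)) with t/τ = 2.362.
I = (8.750×10^-2)(1 − e^(−2.362)) = 7.926×10^-2 A.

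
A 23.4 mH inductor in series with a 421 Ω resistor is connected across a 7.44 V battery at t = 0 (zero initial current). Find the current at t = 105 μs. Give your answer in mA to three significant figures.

τ = L/R = 2.340×10^-2/421 = 5.558×10^-5 s; final current I_∞ = ε/R = 7.44/421 = 1.767×10^-2 A.
I(t) = I_∞(1 − e^(−t/τ)) with t/τ = 1.889.
I = (1.767×10^-2)(1 − e^(−1.889)) = 1.500×10^-2 A.

I ≈ 15.0 mA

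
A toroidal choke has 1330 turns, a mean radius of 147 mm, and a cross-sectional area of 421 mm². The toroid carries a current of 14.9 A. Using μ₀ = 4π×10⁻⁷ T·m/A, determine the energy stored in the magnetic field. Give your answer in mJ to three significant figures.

L = μ₀N²A/(2πR) = (4π×10⁻⁷)(1330)²(4.210×10^-4)/(2π×0.147) = 1.013×10^-3 H.
U = ½LI² = ½(1.013×10^-3)(14.9)² = 0.11247 J.

U ≈ 112 mJ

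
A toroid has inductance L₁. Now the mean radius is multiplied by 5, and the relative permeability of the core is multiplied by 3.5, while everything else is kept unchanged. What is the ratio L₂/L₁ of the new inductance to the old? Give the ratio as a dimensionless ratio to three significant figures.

L₂/L₁ = 0.700

For a toroid, L ∝ μᵣN²A/R.
L₂/L₁ = (5)^-1 × (3.5) = 0.700.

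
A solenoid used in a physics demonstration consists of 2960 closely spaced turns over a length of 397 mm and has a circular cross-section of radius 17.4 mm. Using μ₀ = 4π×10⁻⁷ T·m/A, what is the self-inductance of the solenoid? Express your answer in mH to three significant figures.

A = πr² = π(1.740×10^-2 m)² = 9.511×10^-4 m².
For a long solenoid, L = μ₀N²A/ℓ.
L = (4π×10⁻⁷)(2960)²(9.511×10^-4)/(0.397 m) = 2.638×10^-2 H.

L ≈ 26.4 mH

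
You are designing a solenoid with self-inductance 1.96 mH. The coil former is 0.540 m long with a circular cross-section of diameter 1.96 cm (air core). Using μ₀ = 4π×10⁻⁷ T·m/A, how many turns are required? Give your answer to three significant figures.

N ≈ 1670 turns

A = π(d/2)² = π(9.800×10^-3 m)² = 3.017×10^-4 m².
From L = μ₀N²A/ℓ, N = √(Lℓ / (μ₀A)).
N = √[(1.960×10^-3)(0.54) / ((4π×10⁻⁷)×3.017×10^-4)] = √(2.792×10^6) ≈ 1670.8.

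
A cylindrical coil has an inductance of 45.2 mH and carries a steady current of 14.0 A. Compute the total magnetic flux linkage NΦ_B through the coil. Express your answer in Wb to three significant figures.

From L = NΦ_B/I, the flux linkage is NΦ_B = LI.
NΦ_B = (4.520×10^-2 H)(14.0 A) = 0.6328 Wb.

NΦ_B ≈ 0.633 Wb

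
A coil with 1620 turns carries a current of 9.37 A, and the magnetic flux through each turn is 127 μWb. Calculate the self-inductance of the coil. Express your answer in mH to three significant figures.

Self-inductance is defined by L = NΦ_B/I (flux linkage over current).
L = (1620)(1.270×10^-4 Wb)/(9.37 A) = 2.196×10^-2 H.

L ≈ 22.0 mH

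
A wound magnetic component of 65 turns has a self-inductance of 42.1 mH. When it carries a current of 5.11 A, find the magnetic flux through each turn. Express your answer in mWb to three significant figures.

From L = NΦ_B/I, the flux per turn is Φ_B = LI/N.
Φ_B = (4.210×10^-2 H)(5.11 A)/65 = 3.310×10^-3 Wb.

Φ_B ≈ 3.31 mWb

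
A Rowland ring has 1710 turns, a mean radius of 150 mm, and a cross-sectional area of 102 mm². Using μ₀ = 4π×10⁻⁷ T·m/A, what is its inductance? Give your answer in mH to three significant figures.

L ≈ 0.398 mH

For a thin toroid, L = μ₀N²A/(2πR).
L = (4π×10⁻⁷)(1710)²(1.020×10^-4) / (2π×0.15 m) = 3.977×10^-4 H.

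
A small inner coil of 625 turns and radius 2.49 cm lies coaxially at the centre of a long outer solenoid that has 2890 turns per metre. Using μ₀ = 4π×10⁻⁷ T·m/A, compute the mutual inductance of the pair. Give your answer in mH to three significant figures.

The outer solenoid produces a uniform field B₁ = μ₀n₁I₁ across the inner coil,
so the flux linkage is N₂Φ = N₂B₁A₂ = μ₀n₁N₂A₂·I₁, giving M = μ₀n₁N₂A₂.
A₂ = πr² = π(2.490×10^-2 m)² = 1.948×10^-3 m².
M = (4π×10⁻⁷)(2890)(625)(1.948×10^-3) = 4.421×10^-3 H.

M ≈ 4.42 mH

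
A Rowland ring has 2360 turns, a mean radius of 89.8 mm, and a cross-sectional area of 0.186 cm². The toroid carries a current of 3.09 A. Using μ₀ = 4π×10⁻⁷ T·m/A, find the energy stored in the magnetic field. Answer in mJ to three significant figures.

L = μ₀N²A/(2πR) = (4π×10⁻⁷)(2360)²(1.860×10^-5)/(2π×8.980×10^-2) = 2.307×10^-4 H.
U = ½LI² = ½(2.307×10^-4)(3.09)² = 1.101×10^-3 J.

U ≈ 1.10 mJ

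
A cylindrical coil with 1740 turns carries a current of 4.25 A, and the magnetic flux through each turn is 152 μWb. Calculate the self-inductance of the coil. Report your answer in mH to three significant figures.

Self-inductance is defined by L = NΦ_B/I (flux linkage over current).
L = (1740)(1.520×10^-4 Wb)/(4.25 A) = 6.223×10^-2 H.

L ≈ 62.2 mH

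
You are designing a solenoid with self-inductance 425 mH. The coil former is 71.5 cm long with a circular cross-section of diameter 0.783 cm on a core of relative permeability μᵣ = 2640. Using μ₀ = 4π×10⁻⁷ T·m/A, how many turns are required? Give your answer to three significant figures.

A = π(d/2)² = π(3.915×10^-3 m)² = 4.815×10^-5 m².
From L = μ₀μᵣN²A/ℓ, N = √(Lℓ / (μ₀μᵣA)).
N = √[(0.425)(0.715) / ((4π×10⁻⁷)(2640)×4.815×10^-5)] = √(1.902×10^6) ≈ 1379.2.

N ≈ 1380 turns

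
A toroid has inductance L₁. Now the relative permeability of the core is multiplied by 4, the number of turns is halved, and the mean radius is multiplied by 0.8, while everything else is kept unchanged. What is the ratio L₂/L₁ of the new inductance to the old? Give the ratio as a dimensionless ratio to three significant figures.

L₂/L₁ = 1.25

For a toroid, L ∝ μᵣN²A/R.
L₂/L₁ = (4) × (0.5)^2 × (0.8)^-1 = 1.25.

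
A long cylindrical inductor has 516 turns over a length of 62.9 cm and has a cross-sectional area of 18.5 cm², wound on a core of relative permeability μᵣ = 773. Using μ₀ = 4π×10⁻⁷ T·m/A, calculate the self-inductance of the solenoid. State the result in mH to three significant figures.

L ≈ 761 mH

A = 18.5 cm² = 1.850×10^-3 m².
For a long solenoid, L = μ₀μᵣN²A/ℓ.
L = (4π×10⁻⁷)(773)(516)²(1.850×10^-3)/(0.629 m) = 0.7607 H.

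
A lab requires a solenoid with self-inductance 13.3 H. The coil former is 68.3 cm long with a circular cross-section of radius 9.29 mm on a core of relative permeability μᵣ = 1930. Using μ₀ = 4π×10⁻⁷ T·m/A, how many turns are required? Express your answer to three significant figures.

A = πr² = π(9.290×10^-3 m)² = 2.711×10^-4 m².
From L = μ₀μᵣN²A/ℓ, N = √(Lℓ / (μ₀μᵣA)).
N = √[(13.3)(0.683) / ((4π×10⁻⁷)(1930)×2.711×10^-4)] = √(1.381×10^7) ≈ 3716.7.

N ≈ 3720 turns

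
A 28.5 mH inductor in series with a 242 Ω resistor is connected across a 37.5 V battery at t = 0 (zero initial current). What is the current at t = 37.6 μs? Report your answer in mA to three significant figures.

τ = L/R = 2.850×10^-2/242 = 1.178×10^-4 s; final current I_∞ = ε/R = 37.5/242 = 0.155 A.
I(t) = I_∞(1 − e^(−t/τ)) with t/τ = 0.319.
I = (0.155)(1 − e^(−0.319)) = 4.235×10^-2 A.

I ≈ 42.4 mA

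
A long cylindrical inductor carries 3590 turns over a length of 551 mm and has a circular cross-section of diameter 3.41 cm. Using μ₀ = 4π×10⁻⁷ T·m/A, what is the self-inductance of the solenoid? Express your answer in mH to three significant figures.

A = π(d/2)² = π(1.705×10^-2 m)² = 9.133×10^-4 m².
For a long solenoid, L = μ₀N²A/ℓ.
L = (4π×10⁻⁷)(3590)²(9.133×10^-4)/(0.551 m) = 2.684×10^-2 H.

L ≈ 26.8 mH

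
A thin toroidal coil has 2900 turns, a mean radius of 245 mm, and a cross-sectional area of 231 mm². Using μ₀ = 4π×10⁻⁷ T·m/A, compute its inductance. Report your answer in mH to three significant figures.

For a thin toroid, L = μ₀N²A/(2πR).
L = (4π×10⁻⁷)(2900)²(2.310×10^-4) / (2π×0.245 m) = 1.586×10^-3 H.

L ≈ 1.59 mH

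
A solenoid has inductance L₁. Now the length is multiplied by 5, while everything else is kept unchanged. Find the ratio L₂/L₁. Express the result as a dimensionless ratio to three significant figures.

L₂/L₁ = 0.200

For a solenoid, L ∝ μᵣN²A/ℓ.
L₂/L₁ = (5)^-1 = 0.200.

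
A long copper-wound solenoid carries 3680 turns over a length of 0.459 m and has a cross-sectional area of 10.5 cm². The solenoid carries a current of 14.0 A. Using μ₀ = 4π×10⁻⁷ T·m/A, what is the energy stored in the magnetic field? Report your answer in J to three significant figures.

U ≈ 3.82 J

A = 10.5 cm² = 1.050×10^-3 m².
L = μ₀N²A/ℓ = (4π×10⁻⁷)(3680)²(1.050×10^-3)/(0.459) = 3.893×10^-2 H.
U = ½LI² = ½(3.893×10^-2)(14.0)² = 3.815 J.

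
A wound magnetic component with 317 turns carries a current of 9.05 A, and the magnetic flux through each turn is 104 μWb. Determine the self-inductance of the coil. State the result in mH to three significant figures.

Self-inductance is defined by L = NΦ_B/I (flux linkage over current).
L = (317)(1.040×10^-4 Wb)/(9.05 A) = 3.643×10^-3 H.

L ≈ 3.64 mH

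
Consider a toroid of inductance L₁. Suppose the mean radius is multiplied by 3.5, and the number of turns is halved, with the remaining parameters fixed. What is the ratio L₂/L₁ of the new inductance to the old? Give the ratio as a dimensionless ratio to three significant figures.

For a toroid, L ∝ μᵣN²A/R.
L₂/L₁ = (3.5)^-1 × (0.5)^2 = 0.0714.

L₂/L₁ = 0.0714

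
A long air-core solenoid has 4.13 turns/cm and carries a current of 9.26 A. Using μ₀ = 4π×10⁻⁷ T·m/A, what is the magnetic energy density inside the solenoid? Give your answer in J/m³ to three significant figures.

B = μ₀nI = (4π×10⁻⁷)(413)(9.26) = 4.806×10^-3 T.
u = B²/(2μ₀) = (4.806×10^-3)²/(2×4π×10⁻⁷) = 9.19 J/m³.

u ≈ 9.19 J/m³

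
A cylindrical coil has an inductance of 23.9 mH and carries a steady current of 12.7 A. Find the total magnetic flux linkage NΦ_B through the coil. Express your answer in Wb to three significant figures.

NΦ_B ≈ 0.304 Wb

From L = NΦ_B/I, the flux linkage is NΦ_B = LI.
NΦ_B = (2.390×10^-2 H)(12.7 A) = 0.3035 Wb.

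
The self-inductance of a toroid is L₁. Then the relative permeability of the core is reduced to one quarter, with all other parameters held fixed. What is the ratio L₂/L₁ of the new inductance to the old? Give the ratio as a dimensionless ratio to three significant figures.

For a toroid, L ∝ μᵣN²A/R.
L₂/L₁ = (0.25) = 0.250.

L₂/L₁ = 0.250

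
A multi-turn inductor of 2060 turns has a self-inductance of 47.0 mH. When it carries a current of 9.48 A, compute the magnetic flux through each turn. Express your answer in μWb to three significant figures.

Φ_B ≈ 216 μWb

From L = NΦ_B/I, the flux per turn is Φ_B = LI/N.
Φ_B = (4.700×10^-2 H)(9.48 A)/2060 = 2.163×10^-4 Wb.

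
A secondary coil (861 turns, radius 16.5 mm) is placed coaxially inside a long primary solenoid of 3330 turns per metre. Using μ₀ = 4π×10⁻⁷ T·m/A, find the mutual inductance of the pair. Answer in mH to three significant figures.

M ≈ 3.08 mH

The outer solenoid produces a uniform field B₁ = μ₀n₁I₁ across the inner coil,
so the flux linkage is N₂Φ = N₂B₁A₂ = μ₀n₁N₂A₂·I₁, giving M = μ₀n₁N₂A₂.
A₂ = πr² = π(1.650×10^-2 m)² = 8.553×10^-4 m².
M = (4π×10⁻⁷)(3330)(861)(8.553×10^-4) = 3.082×10^-3 H.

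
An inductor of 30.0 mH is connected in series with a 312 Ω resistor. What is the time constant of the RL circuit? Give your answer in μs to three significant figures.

τ ≈ 96.2 μs

τ = L/R = (3.000×10^-2 H)/(312 Ω) = 9.615×10^-5 s.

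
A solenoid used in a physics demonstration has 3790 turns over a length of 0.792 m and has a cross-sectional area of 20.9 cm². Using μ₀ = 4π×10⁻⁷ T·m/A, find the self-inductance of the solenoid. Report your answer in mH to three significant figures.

A = 20.9 cm² = 2.090×10^-3 m².
For a long solenoid, L = μ₀N²A/ℓ.
L = (4π×10⁻⁷)(3790)²(2.090×10^-3)/(0.792 m) = 4.763×10^-2 H.

L ≈ 47.6 mH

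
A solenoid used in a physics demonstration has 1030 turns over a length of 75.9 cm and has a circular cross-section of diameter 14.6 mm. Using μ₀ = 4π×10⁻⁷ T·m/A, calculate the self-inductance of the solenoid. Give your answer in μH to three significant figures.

A = π(d/2)² = π(7.300×10^-3 m)² = 1.674×10^-4 m².
For a long solenoid, L = μ₀N²A/ℓ.
L = (4π×10⁻⁷)(1030)²(1.674×10^-4)/(0.759 m) = 2.941×10^-4 H.

L ≈ 294 μH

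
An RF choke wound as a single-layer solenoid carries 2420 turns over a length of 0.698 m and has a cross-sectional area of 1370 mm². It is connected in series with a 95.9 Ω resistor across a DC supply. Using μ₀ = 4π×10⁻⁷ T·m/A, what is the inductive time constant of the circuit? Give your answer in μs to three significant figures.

A = 1370 mm² = 1.370×10^-3 m².
L = μ₀N²A/ℓ = (4π×10⁻⁷)(2420)²(1.370×10^-3)/(0.698) = 1.444×10^-2 H.
τ = L/R = (1.444×10^-2)/(95.9) = 1.506×10^-4 s.

τ ≈ 151 μs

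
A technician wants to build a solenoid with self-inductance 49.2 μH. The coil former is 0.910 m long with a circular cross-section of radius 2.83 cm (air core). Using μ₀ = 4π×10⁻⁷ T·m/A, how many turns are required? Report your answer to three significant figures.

A = πr² = π(2.830×10^-2 m)² = 2.516×10^-3 m².
From L = μ₀N²A/ℓ, N = √(Lℓ / (μ₀A)).
N = √[(4.920×10^-5)(0.91) / ((4π×10⁻⁷)×2.516×10^-3)] = √(1.416×10^4) ≈ 119.0.

N ≈ 119 turns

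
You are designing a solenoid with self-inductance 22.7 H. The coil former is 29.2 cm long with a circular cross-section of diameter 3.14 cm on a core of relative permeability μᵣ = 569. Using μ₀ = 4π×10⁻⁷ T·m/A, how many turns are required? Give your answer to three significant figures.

A = π(d/2)² = π(1.570×10^-2 m)² = 7.744×10^-4 m².
From L = μ₀μᵣN²A/ℓ, N = √(Lℓ / (μ₀μᵣA)).
N = √[(22.7)(0.292) / ((4π×10⁻⁷)(569)×7.744×10^-4)] = √(1.197×10^7) ≈ 3459.9.

N ≈ 3460 turns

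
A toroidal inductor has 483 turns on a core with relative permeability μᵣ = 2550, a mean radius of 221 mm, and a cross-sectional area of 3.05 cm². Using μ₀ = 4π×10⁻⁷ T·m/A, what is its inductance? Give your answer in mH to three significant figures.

For a thin toroid, L = μ₀μᵣN²A/(2πR).
L = (4π×10⁻⁷)(2550)(483)²(3.050×10^-4) / (2π×0.221 m) = 0.1642 H.

L ≈ 164 mH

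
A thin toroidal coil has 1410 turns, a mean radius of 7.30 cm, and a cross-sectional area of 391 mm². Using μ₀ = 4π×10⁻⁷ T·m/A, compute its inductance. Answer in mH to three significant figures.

For a thin toroid, L = μ₀N²A/(2πR).
L = (4π×10⁻⁷)(1410)²(3.910×10^-4) / (2π×7.300×10^-2 m) = 2.130×10^-3 H.

L ≈ 2.13 mH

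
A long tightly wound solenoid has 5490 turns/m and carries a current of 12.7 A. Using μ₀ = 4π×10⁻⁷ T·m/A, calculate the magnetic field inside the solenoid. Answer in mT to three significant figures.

B ≈ 87.6 mT

Inside a long solenoid, B = μ₀nI.
B = (4π×10⁻⁷)(5.490×10^3 m⁻¹)(12.7 A) = 8.762×10^-2 T.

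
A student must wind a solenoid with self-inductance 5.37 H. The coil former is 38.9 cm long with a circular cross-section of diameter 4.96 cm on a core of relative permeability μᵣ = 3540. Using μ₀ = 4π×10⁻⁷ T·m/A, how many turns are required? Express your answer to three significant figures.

N ≈ 493 turns

A = π(d/2)² = π(2.480×10^-2 m)² = 1.932×10^-3 m².
From L = μ₀μᵣN²A/ℓ, N = √(Lℓ / (μ₀μᵣA)).
N = √[(5.37)(0.389) / ((4π×10⁻⁷)(3540)×1.932×10^-3)] = √(2.430×10^5) ≈ 493.0.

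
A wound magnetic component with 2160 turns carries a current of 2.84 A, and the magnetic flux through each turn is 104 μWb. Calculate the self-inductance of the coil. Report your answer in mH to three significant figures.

L ≈ 79.1 mH

Self-inductance is defined by L = NΦ_B/I (flux linkage over current).
L = (2160)(1.040×10^-4 Wb)/(2.84 A) = 7.910×10^-2 H.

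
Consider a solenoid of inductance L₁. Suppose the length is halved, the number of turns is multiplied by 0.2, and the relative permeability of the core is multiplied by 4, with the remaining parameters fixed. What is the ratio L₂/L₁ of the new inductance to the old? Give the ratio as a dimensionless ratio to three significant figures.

L₂/L₁ = 0.320

For a solenoid, L ∝ μᵣN²A/ℓ.
L₂/L₁ = (0.5)^-1 × (0.2)^2 × (4) = 0.320.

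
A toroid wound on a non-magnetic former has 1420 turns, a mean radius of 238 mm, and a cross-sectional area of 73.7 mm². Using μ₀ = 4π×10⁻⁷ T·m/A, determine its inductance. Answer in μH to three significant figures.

For a thin toroid, L = μ₀N²A/(2πR).
L = (4π×10⁻⁷)(1420)²(7.370×10^-5) / (2π×0.238 m) = 1.249×10^-4 H.

L ≈ 125 μH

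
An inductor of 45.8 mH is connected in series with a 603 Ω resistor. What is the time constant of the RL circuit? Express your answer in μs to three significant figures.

τ ≈ 76.0 μs

τ = L/R = (4.580×10^-2 H)/(603 Ω) = 7.595×10^-5 s.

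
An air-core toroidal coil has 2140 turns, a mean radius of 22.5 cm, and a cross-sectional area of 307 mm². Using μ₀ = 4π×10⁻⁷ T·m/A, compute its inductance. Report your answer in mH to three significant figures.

For a thin toroid, L = μ₀N²A/(2πR).
L = (4π×10⁻⁷)(2140)²(3.070×10^-4) / (2π×0.225 m) = 1.250×10^-3 H.

L ≈ 1.25 mH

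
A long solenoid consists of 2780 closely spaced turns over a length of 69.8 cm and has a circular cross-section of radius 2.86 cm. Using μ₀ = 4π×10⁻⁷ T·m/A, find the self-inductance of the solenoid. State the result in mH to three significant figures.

L ≈ 35.8 mH

A = πr² = π(2.860×10^-2 m)² = 2.570×10^-3 m².
For a long solenoid, L = μ₀N²A/ℓ.
L = (4π×10⁻⁷)(2780)²(2.570×10^-3)/(0.698 m) = 3.575×10^-2 H.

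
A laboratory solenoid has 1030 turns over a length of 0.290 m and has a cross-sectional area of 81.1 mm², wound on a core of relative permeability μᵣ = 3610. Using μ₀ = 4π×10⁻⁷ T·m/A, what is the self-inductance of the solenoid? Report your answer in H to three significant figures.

A = 81.1 mm² = 8.110×10^-5 m².
For a long solenoid, L = μ₀μᵣN²A/ℓ.
L = (4π×10⁻⁷)(3610)(1030)²(8.110×10^-5)/(0.29 m) = 1.346 H.

L ≈ 1.35 H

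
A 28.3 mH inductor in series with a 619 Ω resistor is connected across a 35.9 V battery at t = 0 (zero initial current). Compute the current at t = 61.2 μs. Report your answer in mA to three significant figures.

τ = L/R = 2.830×10^-2/619 = 4.572×10^-5 s; final current I_∞ = ε/R = 35.9/619 = 5.800×10^-2 A.
I(t) = I_∞(1 − e^(−t/τ)) with t/τ = 1.339.
I = (5.800×10^-2)(1 − e^(−1.339)) = 4.279×10^-2 A.

I ≈ 42.8 mA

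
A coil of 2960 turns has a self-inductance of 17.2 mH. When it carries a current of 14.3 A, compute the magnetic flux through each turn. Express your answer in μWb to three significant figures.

From L = NΦ_B/I, the flux per turn is Φ_B = LI/N.
Φ_B = (1.720×10^-2 H)(14.3 A)/2960 = 8.309×10^-5 Wb.

Φ_B ≈ 83.1 μWb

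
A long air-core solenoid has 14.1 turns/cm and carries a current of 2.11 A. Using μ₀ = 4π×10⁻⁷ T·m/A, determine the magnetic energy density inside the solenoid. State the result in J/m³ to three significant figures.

u ≈ 5.56 J/m³

B = μ₀nI = (4π×10⁻⁷)(1.410×10^3)(2.11) = 3.739×10^-3 T.
u = B²/(2μ₀) = (3.739×10^-3)²/(2×4π×10⁻⁷) = 5.561 J/m³.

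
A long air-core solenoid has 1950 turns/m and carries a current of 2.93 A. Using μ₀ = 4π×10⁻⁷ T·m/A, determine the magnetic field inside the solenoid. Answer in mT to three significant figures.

Inside a long solenoid, B = μ₀nI.
B = (4π×10⁻⁷)(1.950×10^3 m⁻¹)(2.93 A) = 7.180×10^-3 T.

B ≈ 7.18 mT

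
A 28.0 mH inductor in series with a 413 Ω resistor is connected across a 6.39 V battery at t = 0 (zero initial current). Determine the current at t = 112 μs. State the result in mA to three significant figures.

I ≈ 12.5 mA

τ = L/R = 2.800×10^-2/413 = 6.780×10^-5 s; final current I_∞ = ε/R = 6.39/413 = 1.547×10^-2 A.
I(t) = I_∞(1 − e^(−t/τ)) with t/τ = 1.652.
I = (1.547×10^-2)(1 − e^(−1.652)) = 1.251×10^-2 A.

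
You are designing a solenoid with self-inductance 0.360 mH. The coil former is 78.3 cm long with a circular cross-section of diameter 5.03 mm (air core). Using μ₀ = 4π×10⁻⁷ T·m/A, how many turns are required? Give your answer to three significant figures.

A = π(d/2)² = π(2.515×10^-3 m)² = 1.987×10^-5 m².
From L = μ₀N²A/ℓ, N = √(Lℓ / (μ₀A)).
N = √[(3.600×10^-4)(0.783) / ((4π×10⁻⁷)×1.987×10^-5)] = √(1.129×10^7) ≈ 3359.8.

N ≈ 3360 turns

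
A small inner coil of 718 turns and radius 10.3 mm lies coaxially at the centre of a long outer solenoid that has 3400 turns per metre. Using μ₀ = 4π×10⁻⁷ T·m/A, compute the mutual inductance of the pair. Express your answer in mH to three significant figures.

M ≈ 1.02 mH

The outer solenoid produces a uniform field B₁ = μ₀n₁I₁ across the inner coil,
so the flux linkage is N₂Φ = N₂B₁A₂ = μ₀n₁N₂A₂·I₁, giving M = μ₀n₁N₂A₂.
A₂ = πr² = π(1.030×10^-2 m)² = 3.333×10^-4 m².
M = (4π×10⁻⁷)(3400)(718)(3.333×10^-4) = 1.022×10^-3 H.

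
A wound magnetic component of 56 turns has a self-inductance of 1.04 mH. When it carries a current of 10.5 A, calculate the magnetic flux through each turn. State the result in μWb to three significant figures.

From L = NΦ_B/I, the flux per turn is Φ_B = LI/N.
Φ_B = (1.040×10^-3 H)(10.5 A)/56 = 1.950×10^-4 Wb.

Φ_B ≈ 195 μWb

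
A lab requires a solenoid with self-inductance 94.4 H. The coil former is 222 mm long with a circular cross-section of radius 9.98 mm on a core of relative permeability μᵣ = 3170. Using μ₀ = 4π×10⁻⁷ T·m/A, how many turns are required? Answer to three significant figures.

N ≈ 4100 turns

A = πr² = π(9.980×10^-3 m)² = 3.129×10^-4 m².
From L = μ₀μᵣN²A/ℓ, N = √(Lℓ / (μ₀μᵣA)).
N = √[(94.4)(0.222) / ((4π×10⁻⁷)(3170)×3.129×10^-4)] = √(1.681×10^7) ≈ 4100.4.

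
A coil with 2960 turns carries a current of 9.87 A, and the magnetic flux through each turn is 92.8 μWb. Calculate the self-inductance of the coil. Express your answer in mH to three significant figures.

L ≈ 27.8 mH

Self-inductance is defined by L = NΦ_B/I (flux linkage over current).
L = (2960)(9.280×10^-5 Wb)/(9.87 A) = 2.783×10^-2 H.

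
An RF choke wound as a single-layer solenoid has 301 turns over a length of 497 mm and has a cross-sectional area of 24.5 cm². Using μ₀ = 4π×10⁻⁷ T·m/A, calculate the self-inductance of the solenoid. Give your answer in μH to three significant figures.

L ≈ 561 μH

A = 24.5 cm² = 2.450×10^-3 m².
For a long solenoid, L = μ₀N²A/ℓ.
L = (4π×10⁻⁷)(301)²(2.450×10^-3)/(0.497 m) = 5.612×10^-4 H.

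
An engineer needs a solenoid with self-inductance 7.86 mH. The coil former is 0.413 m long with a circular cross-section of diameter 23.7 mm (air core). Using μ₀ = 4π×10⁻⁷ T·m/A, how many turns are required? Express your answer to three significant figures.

N ≈ 2420 turns

A = π(d/2)² = π(1.185×10^-2 m)² = 4.412×10^-4 m².
From L = μ₀N²A/ℓ, N = √(Lℓ / (μ₀A)).
N = √[(7.860×10^-3)(0.413) / ((4π×10⁻⁷)×4.412×10^-4)] = √(5.856×10^6) ≈ 2419.8.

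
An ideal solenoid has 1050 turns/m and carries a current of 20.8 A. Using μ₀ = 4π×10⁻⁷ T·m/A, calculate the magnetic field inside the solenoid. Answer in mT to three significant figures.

Inside a long solenoid, B = μ₀nI.
B = (4π×10⁻⁷)(1.050×10^3 m⁻¹)(20.8 A) = 2.744×10^-2 T.

B ≈ 27.4 mT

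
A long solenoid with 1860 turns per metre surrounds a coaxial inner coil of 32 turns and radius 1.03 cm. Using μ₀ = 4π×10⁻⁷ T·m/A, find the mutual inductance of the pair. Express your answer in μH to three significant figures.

The outer solenoid produces a uniform field B₁ = μ₀n₁I₁ across the inner coil,
so the flux linkage is N₂Φ = N₂B₁A₂ = μ₀n₁N₂A₂·I₁, giving M = μ₀n₁N₂A₂.
A₂ = πr² = π(1.030×10^-2 m)² = 3.333×10^-4 m².
M = (4π×10⁻⁷)(1860)(32)(3.333×10^-4) = 2.493×10^-5 H.

M ≈ 24.9 μH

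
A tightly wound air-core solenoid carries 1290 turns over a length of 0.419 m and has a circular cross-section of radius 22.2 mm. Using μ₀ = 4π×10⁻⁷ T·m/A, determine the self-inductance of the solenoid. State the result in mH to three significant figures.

L ≈ 7.73 mH

A = πr² = π(2.220×10^-2 m)² = 1.548×10^-3 m².
For a long solenoid, L = μ₀N²A/ℓ.
L = (4π×10⁻⁷)(1290)²(1.548×10^-3)/(0.419 m) = 7.727×10^-3 H.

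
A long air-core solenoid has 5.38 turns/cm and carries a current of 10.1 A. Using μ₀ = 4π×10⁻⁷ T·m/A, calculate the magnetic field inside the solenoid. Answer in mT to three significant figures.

B ≈ 6.83 mT

Inside a long solenoid, B = μ₀nI.
B = (4π×10⁻⁷)(538 m⁻¹)(10.1 A) = 6.828×10^-3 T.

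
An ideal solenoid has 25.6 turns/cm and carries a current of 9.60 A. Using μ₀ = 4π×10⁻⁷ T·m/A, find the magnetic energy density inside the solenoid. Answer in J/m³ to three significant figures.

u ≈ 379 J/m³

B = μ₀nI = (4π×10⁻⁷)(2.560×10^3)(9.60) = 3.088×10^-2 T.
u = B²/(2μ₀) = (3.088×10^-2)²/(2×4π×10⁻⁷) = 379.49 J/m³.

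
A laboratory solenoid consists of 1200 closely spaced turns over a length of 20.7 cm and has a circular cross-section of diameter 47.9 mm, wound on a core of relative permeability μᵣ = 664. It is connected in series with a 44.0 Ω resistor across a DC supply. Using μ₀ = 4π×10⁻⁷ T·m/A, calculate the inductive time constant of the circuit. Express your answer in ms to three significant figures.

A = π(d/2)² = π(2.395×10^-2 m)² = 1.802×10^-3 m².
L = μ₀μᵣN²A/ℓ = (4π×10⁻⁷)(664)(1200)²(1.802×10^-3)/(0.207) = 10.46 H.
τ = L/R = (10.46)/(44.0) = 0.2377 s.

τ ≈ 238 ms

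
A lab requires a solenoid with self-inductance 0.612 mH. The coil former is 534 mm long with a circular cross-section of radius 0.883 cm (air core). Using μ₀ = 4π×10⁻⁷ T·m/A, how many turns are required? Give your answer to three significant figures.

A = πr² = π(8.830×10^-3 m)² = 2.449×10^-4 m².
From L = μ₀N²A/ℓ, N = √(Lℓ / (μ₀A)).
N = √[(6.120×10^-4)(0.534) / ((4π×10⁻⁷)×2.449×10^-4)] = √(1.062×10^6) ≈ 1030.4.

N ≈ 1030 turns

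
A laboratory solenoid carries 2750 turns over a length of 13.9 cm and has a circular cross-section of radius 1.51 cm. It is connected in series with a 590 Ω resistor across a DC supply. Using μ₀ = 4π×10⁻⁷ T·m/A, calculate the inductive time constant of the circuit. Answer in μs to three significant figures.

A = πr² = π(1.510×10^-2 m)² = 7.163×10^-4 m².
L = μ₀N²A/ℓ = (4π×10⁻⁷)(2750)²(7.163×10^-4)/(0.139) = 4.897×10^-2 H.
τ = L/R = (4.897×10^-2)/(590) = 8.301×10^-5 s.

τ ≈ 83.0 μs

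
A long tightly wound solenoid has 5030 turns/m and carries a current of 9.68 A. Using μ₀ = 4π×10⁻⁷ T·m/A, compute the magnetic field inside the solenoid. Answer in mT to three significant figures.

Inside a long solenoid, B = μ₀nI.
B = (4π×10⁻⁷)(5.030×10^3 m⁻¹)(9.68 A) = 6.119×10^-2 T.

B ≈ 61.2 mT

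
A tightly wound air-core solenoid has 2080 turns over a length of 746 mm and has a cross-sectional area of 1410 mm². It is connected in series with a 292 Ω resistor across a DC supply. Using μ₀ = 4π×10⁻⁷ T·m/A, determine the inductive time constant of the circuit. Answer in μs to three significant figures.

A = 1410 mm² = 1.410×10^-3 m².
L = μ₀N²A/ℓ = (4π×10⁻⁷)(2080)²(1.410×10^-3)/(0.746) = 1.028×10^-2 H.
τ = L/R = (1.028×10^-2)/(292) = 3.519×10^-5 s.

τ ≈ 35.2 μs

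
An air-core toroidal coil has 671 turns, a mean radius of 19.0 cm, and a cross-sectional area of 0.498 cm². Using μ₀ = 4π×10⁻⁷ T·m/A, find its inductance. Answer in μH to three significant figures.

L ≈ 23.6 μH

For a thin toroid, L = μ₀N²A/(2πR).
L = (4π×10⁻⁷)(671)²(4.980×10^-5) / (2π×0.19 m) = 2.360×10^-5 H.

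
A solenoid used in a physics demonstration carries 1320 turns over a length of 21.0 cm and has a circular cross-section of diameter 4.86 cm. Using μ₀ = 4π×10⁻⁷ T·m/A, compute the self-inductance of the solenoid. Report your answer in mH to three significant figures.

L ≈ 19.3 mH

A = π(d/2)² = π(2.430×10^-2 m)² = 1.855×10^-3 m².
For a long solenoid, L = μ₀N²A/ℓ.
L = (4π×10⁻⁷)(1320)²(1.855×10^-3)/(0.21 m) = 1.934×10^-2 H.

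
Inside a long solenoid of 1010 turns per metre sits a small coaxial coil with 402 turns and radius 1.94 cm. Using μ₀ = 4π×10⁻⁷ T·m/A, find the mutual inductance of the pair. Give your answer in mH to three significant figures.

M ≈ 0.603 mH

The outer solenoid produces a uniform field B₁ = μ₀n₁I₁ across the inner coil,
so the flux linkage is N₂Φ = N₂B₁A₂ = μ₀n₁N₂A₂·I₁, giving M = μ₀n₁N₂A₂.
A₂ = πr² = π(1.940×10^-2 m)² = 1.182×10^-3 m².
M = (4π×10⁻⁷)(1010)(402)(1.182×10^-3) = 6.033×10^-4 H.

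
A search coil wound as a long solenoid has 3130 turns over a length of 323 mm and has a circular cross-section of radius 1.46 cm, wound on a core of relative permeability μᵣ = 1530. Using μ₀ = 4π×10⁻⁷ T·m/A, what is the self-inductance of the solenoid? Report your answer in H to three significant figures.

A = πr² = π(1.460×10^-2 m)² = 6.697×10^-4 m².
For a long solenoid, L = μ₀μᵣN²A/ℓ.
L = (4π×10⁻⁷)(1530)(3130)²(6.697×10^-4)/(0.323 m) = 39.05 H.

L ≈ 39.1 H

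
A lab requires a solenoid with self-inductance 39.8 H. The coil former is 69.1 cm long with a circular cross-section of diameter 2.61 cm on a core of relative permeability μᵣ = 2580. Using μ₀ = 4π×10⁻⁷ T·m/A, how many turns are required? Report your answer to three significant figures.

A = π(d/2)² = π(1.305×10^-2 m)² = 5.350×10^-4 m².
From L = μ₀μᵣN²A/ℓ, N = √(Lℓ / (μ₀μᵣA)).
N = √[(39.8)(0.691) / ((4π×10⁻⁷)(2580)×5.350×10^-4)] = √(1.585×10^7) ≈ 3981.8.

N ≈ 3980 turns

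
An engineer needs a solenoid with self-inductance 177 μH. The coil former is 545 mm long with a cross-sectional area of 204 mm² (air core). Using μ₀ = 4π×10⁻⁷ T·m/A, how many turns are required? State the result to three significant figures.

A = 204 mm² = 2.040×10^-4 m².
From L = μ₀N²A/ℓ, N = √(Lℓ / (μ₀A)).
N = √[(1.770×10^-4)(0.545) / ((4π×10⁻⁷)×2.040×10^-4)] = √(3.763×10^5) ≈ 613.4.

N ≈ 613 turns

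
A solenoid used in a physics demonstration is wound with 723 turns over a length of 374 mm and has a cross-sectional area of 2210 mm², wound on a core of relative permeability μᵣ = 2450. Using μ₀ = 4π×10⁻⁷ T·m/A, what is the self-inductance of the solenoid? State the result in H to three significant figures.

L ≈ 9.51 H

A = 2210 mm² = 2.210×10^-3 m².
For a long solenoid, L = μ₀μᵣN²A/ℓ.
L = (4π×10⁻⁷)(2450)(723)²(2.210×10^-3)/(0.374 m) = 9.51 H.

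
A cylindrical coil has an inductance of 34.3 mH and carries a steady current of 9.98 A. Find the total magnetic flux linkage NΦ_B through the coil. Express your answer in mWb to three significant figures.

NΦ_B ≈ 342 mWb

From L = NΦ_B/I, the flux linkage is NΦ_B = LI.
NΦ_B = (3.430×10^-2 H)(9.98 A) = 0.3423 Wb.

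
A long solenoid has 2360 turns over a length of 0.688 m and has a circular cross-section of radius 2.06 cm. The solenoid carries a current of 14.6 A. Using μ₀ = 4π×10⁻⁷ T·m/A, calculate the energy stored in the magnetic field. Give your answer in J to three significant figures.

U ≈ 1.45 J

A = πr² = π(2.060×10^-2 m)² = 1.333×10^-3 m².
L = μ₀N²A/ℓ = (4π×10⁻⁷)(2360)²(1.333×10^-3)/(0.688) = 1.356×10^-2 H.
U = ½LI² = ½(1.356×10^-2)(14.6)² = 1.445 J.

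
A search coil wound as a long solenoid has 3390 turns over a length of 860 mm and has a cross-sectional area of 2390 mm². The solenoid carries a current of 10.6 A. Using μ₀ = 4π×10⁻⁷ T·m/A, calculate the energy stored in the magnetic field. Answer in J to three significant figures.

A = 2390 mm² = 2.390×10^-3 m².
L = μ₀N²A/ℓ = (4π×10⁻⁷)(3390)²(2.390×10^-3)/(0.86) = 4.013×10^-2 H.
U = ½LI² = ½(4.013×10^-2)(10.6)² = 2.2547 J.

U ≈ 2.25 J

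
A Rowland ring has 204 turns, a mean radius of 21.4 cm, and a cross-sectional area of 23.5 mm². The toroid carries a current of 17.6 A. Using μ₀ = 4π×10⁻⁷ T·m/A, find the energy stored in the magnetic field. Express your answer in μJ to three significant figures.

U ≈ 142 μJ

L = μ₀N²A/(2πR) = (4π×10⁻⁷)(204)²(2.350×10^-5)/(2π×0.214) = 9.140×10^-7 H.
U = ½LI² = ½(9.140×10^-7)(17.6)² = 1.416×10^-4 J.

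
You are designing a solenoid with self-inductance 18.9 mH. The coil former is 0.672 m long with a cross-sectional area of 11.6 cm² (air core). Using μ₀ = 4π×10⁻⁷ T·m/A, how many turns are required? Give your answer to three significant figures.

N ≈ 2950 turns

A = 11.6 cm² = 1.160×10^-3 m².
From L = μ₀N²A/ℓ, N = √(Lℓ / (μ₀A)).
N = √[(1.890×10^-2)(0.672) / ((4π×10⁻⁷)×1.160×10^-3)] = √(8.713×10^6) ≈ 2951.8.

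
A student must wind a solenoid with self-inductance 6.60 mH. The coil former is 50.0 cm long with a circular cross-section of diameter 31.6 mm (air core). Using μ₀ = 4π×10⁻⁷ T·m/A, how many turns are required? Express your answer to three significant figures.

A = π(d/2)² = π(1.580×10^-2 m)² = 7.843×10^-4 m².
From L = μ₀N²A/ℓ, N = √(Lℓ / (μ₀A)).
N = √[(6.600×10^-3)(0.5) / ((4π×10⁻⁷)×7.843×10^-4)] = √(3.348×10^6) ≈ 1829.9.

N ≈ 1830 turns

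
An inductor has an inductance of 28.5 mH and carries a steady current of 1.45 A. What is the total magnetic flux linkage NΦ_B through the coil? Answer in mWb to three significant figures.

NΦ_B ≈ 41.3 mWb

From L = NΦ_B/I, the flux linkage is NΦ_B = LI.
NΦ_B = (2.850×10^-2 H)(1.45 A) = 4.133×10^-2 Wb.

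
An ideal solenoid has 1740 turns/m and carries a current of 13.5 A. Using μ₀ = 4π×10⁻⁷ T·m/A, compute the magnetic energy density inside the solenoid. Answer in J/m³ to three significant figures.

u ≈ 347 J/m³

B = μ₀nI = (4π×10⁻⁷)(1.740×10^3)(13.5) = 2.952×10^-2 T.
u = B²/(2μ₀) = (2.952×10^-2)²/(2×4π×10⁻⁷) = 346.7 J/m³.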